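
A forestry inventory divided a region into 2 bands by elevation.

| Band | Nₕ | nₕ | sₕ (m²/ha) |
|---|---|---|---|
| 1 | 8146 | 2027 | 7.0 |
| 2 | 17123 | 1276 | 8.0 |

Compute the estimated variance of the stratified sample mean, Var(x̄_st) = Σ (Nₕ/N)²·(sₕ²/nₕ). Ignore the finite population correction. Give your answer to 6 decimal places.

0.025543

N = 25269. Term for each stratum: Wₕ²sₕ²/nₕ.
Var(x̄_st) = 0.002512205 + 0.023031006 = 0.025543210 → 0.025543.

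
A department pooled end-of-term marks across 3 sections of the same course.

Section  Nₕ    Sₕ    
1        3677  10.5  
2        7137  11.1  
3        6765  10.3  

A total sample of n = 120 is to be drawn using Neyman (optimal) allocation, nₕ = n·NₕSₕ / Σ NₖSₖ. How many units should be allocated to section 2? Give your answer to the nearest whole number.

1: NₕSₕ = 3677·10.5 = 38608.5
2: NₕSₕ = 7137·11.1 = 79220.7
3: NₕSₕ = 6765·10.3 = 69679.5
Σ NₕSₕ = 187508.7.
n_2 = 120·79220.7/187508.7 = 50.699... → 51.

51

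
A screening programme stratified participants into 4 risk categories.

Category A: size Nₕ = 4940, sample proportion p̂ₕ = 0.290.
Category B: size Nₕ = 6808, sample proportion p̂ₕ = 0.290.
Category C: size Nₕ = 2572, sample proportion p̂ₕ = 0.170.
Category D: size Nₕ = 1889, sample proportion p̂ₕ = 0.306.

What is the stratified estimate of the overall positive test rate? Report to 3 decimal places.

0.273

N = 4940 + 6808 + 2572 + 1889 = 16209.
Overall proportion = Σ (Nₕ/N)·p̂ₕ.
Σ Nₕp̂ₕ = 1432.6 + 1974.32 + 437.24 + 578.034 = 4422.194.
4422.194 / 16209 = 0.27282... → 0.273.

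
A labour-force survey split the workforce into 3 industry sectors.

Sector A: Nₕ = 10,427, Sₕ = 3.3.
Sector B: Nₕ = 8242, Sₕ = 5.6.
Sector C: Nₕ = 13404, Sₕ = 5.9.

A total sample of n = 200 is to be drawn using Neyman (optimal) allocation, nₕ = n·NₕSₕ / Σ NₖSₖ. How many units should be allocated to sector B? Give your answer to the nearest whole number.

A: NₕSₕ = 10427·3.3 = 34409.1
B: NₕSₕ = 8242·5.6 = 46155.2
C: NₕSₕ = 13404·5.9 = 79083.6
Σ NₕSₕ = 159647.9.
n_B = 200·46155.2/159647.9 = 57.821... → 58.

58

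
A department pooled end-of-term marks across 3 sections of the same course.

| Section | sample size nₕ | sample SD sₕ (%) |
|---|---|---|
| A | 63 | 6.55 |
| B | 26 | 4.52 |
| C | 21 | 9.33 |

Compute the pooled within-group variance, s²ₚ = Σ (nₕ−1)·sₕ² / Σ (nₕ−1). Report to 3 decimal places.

Degrees of freedom: 62 + 25 + 20 = 107.
Σ(nₕ−1)sₕ² = 62·42.9025 + 25·20.4304 + 20·87.0489 = 4911.693.
s²ₚ = 4911.693 / 107 = 45.90367... → 45.904.

45.904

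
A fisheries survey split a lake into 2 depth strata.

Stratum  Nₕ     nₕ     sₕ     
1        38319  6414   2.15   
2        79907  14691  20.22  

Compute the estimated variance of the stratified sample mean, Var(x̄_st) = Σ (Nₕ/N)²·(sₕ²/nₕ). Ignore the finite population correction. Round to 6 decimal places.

0.012789

N = 118226. Term for each stratum: Wₕ²sₕ²/nₕ.
Var(x̄_st) = 0.000075709 + 0.012713192 = 0.012788901 → 0.012789.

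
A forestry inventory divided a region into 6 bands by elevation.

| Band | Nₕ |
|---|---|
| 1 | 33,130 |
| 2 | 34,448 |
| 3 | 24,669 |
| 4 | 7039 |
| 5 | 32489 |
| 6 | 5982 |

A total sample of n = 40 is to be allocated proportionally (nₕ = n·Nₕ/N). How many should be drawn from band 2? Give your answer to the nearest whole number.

Share of band 2 = 34448/137757 = 0.25006.
Allocate 40 × 0.25006 = 10.003... → 10.

10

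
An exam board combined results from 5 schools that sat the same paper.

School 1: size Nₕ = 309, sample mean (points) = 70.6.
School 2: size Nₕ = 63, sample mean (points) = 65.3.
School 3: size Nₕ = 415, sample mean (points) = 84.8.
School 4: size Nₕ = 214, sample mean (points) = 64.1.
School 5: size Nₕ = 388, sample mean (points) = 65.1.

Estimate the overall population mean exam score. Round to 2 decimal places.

N = 309 + 63 + 415 + 214 + 388 = 1389.
Overall mean = Σ (Nₕ/N)·x̄ₕ — weight by population share, not a simple average.
Σ Nₕx̄ₕ = 309·70.6 + 63·65.3 + 415·84.8 + 214·64.1 + 388·65.1 = 21815.4 + 4113.9 + 35192 + 13717.4 + 25258.8 = 100097.5.
Divide by N: 100097.5 / 1389 = 72.0644... → 72.06.

72.06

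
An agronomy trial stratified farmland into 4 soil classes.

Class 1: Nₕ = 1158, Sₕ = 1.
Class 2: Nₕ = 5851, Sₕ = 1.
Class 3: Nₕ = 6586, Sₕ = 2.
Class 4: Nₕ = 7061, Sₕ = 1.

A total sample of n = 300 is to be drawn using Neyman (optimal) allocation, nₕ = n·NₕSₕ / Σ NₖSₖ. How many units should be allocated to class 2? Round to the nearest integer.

Σ NₕSₕ = 1158·1 + 5851·1 + 6586·2 + 7061·1 = 27242.
Share for 2: 5851/27242 = 0.21478.
n_2 = 300 × 0.21478 = 64.434... → 64.

64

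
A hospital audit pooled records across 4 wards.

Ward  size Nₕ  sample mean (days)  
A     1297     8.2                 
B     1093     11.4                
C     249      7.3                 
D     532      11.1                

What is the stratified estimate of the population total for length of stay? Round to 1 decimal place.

30818.5

Population total = Σ Nₕ·x̄ₕ (each stratum's size times its mean).
1297·8.2 + 1093·11.4 + 249·7.3 + 532·11.1 = 10635.4 + 12460.2 + 1817.7 + 5905.2 = 30818.5.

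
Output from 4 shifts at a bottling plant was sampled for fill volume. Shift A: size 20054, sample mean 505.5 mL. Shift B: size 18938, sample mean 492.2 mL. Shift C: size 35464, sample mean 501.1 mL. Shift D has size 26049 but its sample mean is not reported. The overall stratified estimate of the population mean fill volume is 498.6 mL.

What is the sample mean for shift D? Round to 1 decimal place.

Σ Nₕx̄ₕ = N·μ, so 26049·x̄_D = 100505·498.6 − (20054·505.5 + 18938·492.2 + 35464·501.1).
= 50111793 − 37229591 = 12882202.
x̄_D = 12882202 / 26049 = 494.537... → 494.5.

494.5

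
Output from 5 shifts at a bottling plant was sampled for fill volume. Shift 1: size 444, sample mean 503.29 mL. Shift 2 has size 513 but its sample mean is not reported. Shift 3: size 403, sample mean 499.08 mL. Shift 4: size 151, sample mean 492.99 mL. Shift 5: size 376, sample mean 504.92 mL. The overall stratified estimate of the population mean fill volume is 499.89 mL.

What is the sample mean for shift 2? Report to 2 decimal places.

495.93

N = 444 + 513 + 403 + 151 + 376 = 1887.
Overall total = μ·N = 499.89·1887 = 943292.43.
Subtract the known strata: 444·503.29 + 403·499.08 + 151·492.99 + 376·504.92 = 688881.41.
Remaining total for shift 2: 943292.43 − 688881.41 = 254411.02.
Divide by its size: 254411.02 / 513 = 495.9279... → 495.93.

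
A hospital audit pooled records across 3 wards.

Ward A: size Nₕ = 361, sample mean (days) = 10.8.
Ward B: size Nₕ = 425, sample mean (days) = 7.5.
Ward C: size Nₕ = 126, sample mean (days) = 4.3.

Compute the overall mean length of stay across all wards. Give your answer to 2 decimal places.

N = 361 + 425 + 126 = 912.
The stratified mean weights each stratum mean by its population share Nₕ/N.
Σ Nₕx̄ₕ = 361·10.8 + 425·7.5 + 126·4.3 = 3898.8 + 3187.5 + 541.8 = 7628.1.
Divide by N: 7628.1 / 912 = 8.3641... → 8.36.

8.36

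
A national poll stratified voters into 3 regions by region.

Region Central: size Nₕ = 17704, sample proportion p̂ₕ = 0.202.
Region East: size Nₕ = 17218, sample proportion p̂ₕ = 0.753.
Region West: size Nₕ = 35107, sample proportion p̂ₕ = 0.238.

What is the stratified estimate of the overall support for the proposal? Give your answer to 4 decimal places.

0.3555

Wₕ = Nₕ/N with N = 70029: 0.2528, 0.2459, 0.5013.
p̂_st = 0.2528·0.202 + 0.2459·0.753 + 0.5013·0.238 ≈ 0.355522... → 0.3555.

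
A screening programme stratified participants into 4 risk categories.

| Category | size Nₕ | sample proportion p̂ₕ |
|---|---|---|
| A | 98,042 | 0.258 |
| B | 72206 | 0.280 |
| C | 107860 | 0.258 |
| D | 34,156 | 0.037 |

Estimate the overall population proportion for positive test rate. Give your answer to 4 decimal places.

Wₕ = Nₕ/N with N = 312264: 0.3140, 0.2312, 0.3454, 0.1094.
p̂_st = 0.3140·0.258 + 0.2312·0.280 + 0.3454·0.258 + 0.1094·0.037 ≈ 0.238914... → 0.2389.

0.2389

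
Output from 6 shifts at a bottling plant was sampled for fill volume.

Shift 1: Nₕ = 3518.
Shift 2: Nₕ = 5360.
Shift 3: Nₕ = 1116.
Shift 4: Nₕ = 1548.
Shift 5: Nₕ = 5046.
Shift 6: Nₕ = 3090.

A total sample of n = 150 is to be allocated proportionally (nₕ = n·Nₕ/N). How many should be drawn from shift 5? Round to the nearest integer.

N = 3518 + 5360 + 1116 + 1548 + 5046 + 3090 = 19678.
n_5 = 150·5046/19678 = 38.464... → 38.

38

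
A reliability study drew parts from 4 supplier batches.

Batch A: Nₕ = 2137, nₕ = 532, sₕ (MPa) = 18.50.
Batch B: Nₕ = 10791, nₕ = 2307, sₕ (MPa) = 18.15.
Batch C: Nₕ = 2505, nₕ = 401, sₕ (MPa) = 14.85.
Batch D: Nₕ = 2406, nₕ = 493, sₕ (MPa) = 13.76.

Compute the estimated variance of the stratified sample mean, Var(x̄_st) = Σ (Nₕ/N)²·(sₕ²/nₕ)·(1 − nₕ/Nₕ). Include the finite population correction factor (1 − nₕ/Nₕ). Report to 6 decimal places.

N = 17839. Term for each stratum: Wₕ²sₕ²/nₕ·(1−nₕ/Nₕ).
Var(x̄_st) = 0.006933785 + 0.041079676 + 0.009107957 + 0.005554686 = 0.062676104 → 0.062676.

0.062676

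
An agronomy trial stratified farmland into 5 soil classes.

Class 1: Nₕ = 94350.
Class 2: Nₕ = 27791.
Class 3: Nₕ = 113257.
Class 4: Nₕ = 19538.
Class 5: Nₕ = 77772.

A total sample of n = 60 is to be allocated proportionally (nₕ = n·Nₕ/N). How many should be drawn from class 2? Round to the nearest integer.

N = 94350 + 27791 + 113257 + 19538 + 77772 = 332708.
n_2 = 60·27791/332708 = 5.012... → 5.

5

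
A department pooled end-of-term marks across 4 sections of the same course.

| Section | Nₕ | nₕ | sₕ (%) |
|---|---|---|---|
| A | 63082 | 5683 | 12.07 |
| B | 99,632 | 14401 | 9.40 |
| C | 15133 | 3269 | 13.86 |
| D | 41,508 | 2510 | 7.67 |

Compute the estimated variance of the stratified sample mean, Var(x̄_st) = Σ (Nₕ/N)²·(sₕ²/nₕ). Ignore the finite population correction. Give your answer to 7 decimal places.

N = 219355; Wₕ = Nₕ/N.
section A: (63082/219355)²·12.07²/5683 = 0.0021200823
section B: (99632/219355)²·9.40²/14401 = 0.0012658017
section C: (15133/219355)²·13.86²/3269 = 0.0002796833
section D: (41508/219355)²·7.67²/2510 = 0.0008392388
Sum = 0.0045048061 → 0.0045048.

0.0045048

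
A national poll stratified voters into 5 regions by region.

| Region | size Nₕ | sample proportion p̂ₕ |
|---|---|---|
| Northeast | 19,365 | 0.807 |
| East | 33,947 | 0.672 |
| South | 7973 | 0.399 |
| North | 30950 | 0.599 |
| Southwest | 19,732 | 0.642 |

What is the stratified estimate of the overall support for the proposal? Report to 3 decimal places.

0.650

N = 19365 + 33947 + 7973 + 30950 + 19732 = 111967.
Overall proportion = Σ (Nₕ/N)·p̂ₕ.
Σ Nₕp̂ₕ = 15627.555 + 22812.384 + 3181.227 + 18539.05 + 12667.944 = 72828.16.
72828.16 / 111967 = 0.65044... → 0.650.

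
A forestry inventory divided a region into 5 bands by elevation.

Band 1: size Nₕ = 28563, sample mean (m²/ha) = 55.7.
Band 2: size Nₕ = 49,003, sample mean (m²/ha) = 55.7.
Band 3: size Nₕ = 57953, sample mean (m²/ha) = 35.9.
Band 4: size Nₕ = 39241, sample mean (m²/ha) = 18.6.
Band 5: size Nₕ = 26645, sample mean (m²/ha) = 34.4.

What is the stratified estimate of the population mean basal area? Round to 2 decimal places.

39.96

N = 28563 + 49003 + 57953 + 39241 + 26645 = 201405.
Weight each subgroup mean by Nₕ/N and sum.
Σ Nₕx̄ₕ = 28563·55.7 + 49003·55.7 + 57953·35.9 + 39241·18.6 + 26645·34.4 = 1590959.1 + 2729467.1 + 2080512.7 + 729882.6 + 916588 = 8047409.5.
Divide by N: 8047409.5 / 201405 = 39.9564... → 39.96.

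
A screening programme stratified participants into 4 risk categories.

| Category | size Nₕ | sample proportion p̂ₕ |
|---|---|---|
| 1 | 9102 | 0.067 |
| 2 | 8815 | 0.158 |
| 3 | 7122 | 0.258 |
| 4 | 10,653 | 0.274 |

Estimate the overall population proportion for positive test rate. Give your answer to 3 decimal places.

N = 9102 + 8815 + 7122 + 10653 = 35692.
Overall proportion = Σ (Nₕ/N)·p̂ₕ.
Σ Nₕp̂ₕ = 609.834 + 1392.77 + 1837.476 + 2918.922 = 6759.002.
6759.002 / 35692 = 0.18937... → 0.189.

0.189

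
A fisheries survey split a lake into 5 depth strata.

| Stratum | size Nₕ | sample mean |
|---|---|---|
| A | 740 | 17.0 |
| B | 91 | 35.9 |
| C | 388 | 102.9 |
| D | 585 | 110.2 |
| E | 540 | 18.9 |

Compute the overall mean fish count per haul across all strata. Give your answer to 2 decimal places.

N = 2344; weights Wₕ = Nₕ/N = (0.3157, 0.0388, 0.1655, 0.2496, 0.2304).
x̄_st = Σ Wₕ·x̄ₕ = 0.3157·17.0 + 0.0388·35.9 + 0.1655·102.9 + 0.2496·110.2 + 0.2304·18.9 ≈ 55.6506...
→ 55.65.

55.65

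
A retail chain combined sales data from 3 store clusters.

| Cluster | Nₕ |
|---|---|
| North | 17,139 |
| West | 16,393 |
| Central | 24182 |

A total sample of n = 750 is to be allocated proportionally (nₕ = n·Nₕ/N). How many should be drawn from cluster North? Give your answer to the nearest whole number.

223

N = 17139 + 16393 + 24182 = 57714.
n_North = 750·17139/57714 = 222.723... → 223.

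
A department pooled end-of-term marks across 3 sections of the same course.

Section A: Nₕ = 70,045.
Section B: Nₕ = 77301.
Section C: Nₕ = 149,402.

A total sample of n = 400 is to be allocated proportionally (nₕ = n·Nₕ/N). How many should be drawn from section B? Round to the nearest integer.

104

Share of section B = 77301/296748 = 0.26049.
Allocate 400 × 0.26049 = 104.198... → 104.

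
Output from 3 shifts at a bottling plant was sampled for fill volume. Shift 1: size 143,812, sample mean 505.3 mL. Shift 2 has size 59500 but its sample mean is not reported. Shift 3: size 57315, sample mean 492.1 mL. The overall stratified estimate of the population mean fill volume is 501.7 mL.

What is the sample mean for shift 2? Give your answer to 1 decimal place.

N = 143812 + 59500 + 57315 = 260627.
Overall total = μ·N = 501.7·260627 = 130756565.9.
Subtract the known strata: 143812·505.3 + 57315·492.1 = 100872915.1.
Remaining total for shift 2: 130756565.9 − 100872915.1 = 29883650.8.
Divide by its size: 29883650.8 / 59500 = 502.246... → 502.2.

502.2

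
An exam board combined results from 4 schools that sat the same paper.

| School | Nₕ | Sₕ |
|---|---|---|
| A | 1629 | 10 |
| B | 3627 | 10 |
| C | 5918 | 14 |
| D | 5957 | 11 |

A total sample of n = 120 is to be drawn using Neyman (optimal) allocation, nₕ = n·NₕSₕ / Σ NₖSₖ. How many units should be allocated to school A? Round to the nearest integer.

10

A: NₕSₕ = 1629·10 = 16290
B: NₕSₕ = 3627·10 = 36270
C: NₕSₕ = 5918·14 = 82852
D: NₕSₕ = 5957·11 = 65527
Σ NₕSₕ = 200939.
n_A = 120·16290/200939 = 9.728... → 10.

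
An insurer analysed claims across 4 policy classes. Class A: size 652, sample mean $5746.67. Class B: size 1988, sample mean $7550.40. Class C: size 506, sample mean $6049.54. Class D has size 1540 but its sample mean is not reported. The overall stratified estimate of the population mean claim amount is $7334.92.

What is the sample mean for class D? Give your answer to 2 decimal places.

8151.52

Σ Nₕx̄ₕ = N·μ, so 1540·x̄_D = 4686·7334.92 − (652·5746.67 + 1988·7550.40 + 506·6049.54).
= 34371435.12 − 21818091.28 = 12553343.84.
x̄_D = 12553343.84 / 1540 = 8151.5220... → 8151.52.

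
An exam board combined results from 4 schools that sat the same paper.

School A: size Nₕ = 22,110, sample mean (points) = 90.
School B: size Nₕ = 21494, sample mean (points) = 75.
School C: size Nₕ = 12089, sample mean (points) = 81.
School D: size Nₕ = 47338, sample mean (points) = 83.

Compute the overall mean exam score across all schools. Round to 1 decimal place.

82.6

N = 22110 + 21494 + 12089 + 47338 = 103031.
Weight each subgroup mean by Nₕ/N and sum.
Σ Nₕx̄ₕ = 22110·90 + 21494·75 + 12089·81 + 47338·83 = 1989900 + 1612050 + 979209 + 3929054 = 8510213.
Divide by N: 8510213 / 103031 = 82.599... → 82.6.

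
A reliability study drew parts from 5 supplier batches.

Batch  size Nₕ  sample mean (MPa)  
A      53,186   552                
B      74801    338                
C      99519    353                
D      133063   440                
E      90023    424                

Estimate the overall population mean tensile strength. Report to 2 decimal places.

413.88

x̄_st = (Σ Nₕx̄ₕ) / (Σ Nₕ) = (53186·552 + 74801·338 + 99519·353 + 133063·440 + 90023·424) / 450592
= 186489089 / 450592 = 413.8757... → 413.88.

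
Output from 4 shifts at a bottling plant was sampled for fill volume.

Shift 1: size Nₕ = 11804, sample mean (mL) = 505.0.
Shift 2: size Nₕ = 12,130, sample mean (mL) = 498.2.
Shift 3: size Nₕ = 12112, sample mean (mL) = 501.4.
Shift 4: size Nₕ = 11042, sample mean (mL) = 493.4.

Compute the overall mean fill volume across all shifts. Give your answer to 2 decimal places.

x̄_st = (Σ Nₕx̄ₕ) / (Σ Nₕ) = (11804·505.0 + 12130·498.2 + 12112·501.4 + 11042·493.4) / 47088
= 23525265.6 / 47088 = 499.6021... → 499.60.

499.60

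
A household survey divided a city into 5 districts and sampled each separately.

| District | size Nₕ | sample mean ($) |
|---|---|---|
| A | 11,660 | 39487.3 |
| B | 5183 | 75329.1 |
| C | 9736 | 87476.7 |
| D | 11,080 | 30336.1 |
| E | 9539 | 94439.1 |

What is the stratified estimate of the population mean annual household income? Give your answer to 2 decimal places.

62280.27

N = 47198; weights Wₕ = Nₕ/N = (0.2470, 0.1098, 0.2063, 0.2348, 0.2021).
x̄_st = Σ Wₕ·x̄ₕ = 0.2470·39487.3 + 0.1098·75329.1 + 0.2063·87476.7 + 0.2348·30336.1 + 0.2021·94439.1 ≈ 62280.2737...
→ 62280.27.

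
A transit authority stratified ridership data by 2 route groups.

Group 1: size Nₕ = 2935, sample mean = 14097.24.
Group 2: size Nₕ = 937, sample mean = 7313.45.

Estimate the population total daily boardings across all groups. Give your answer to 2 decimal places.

48228102.05

1: 2935·14097.24 = 41375399.4
2: 937·7313.45 = 6852702.65
τ̂ = Σ Nₕx̄ₕ = 48228102.05.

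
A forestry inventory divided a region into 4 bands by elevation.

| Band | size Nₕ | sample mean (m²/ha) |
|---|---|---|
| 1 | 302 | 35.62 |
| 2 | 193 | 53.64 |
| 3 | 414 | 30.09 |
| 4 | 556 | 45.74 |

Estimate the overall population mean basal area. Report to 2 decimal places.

40.27

N = 302 + 193 + 414 + 556 = 1465.
The stratified mean weights each stratum mean by its population share Nₕ/N.
Σ Nₕx̄ₕ = 302·35.62 + 193·53.64 + 414·30.09 + 556·45.74 = 10757.24 + 10352.52 + 12457.26 + 25431.44 = 58998.46.
Divide by N: 58998.46 / 1465 = 40.2720... → 40.27.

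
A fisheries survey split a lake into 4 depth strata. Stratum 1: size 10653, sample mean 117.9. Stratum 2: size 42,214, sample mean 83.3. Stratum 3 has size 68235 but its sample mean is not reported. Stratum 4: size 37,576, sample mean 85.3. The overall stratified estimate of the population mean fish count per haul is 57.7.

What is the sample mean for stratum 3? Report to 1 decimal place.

Σ Nₕx̄ₕ = N·μ, so 68235·x̄_3 = 158678·57.7 − (10653·117.9 + 42214·83.3 + 37576·85.3).
= 9155720.6 − 7977647.7 = 1178072.9.
x̄_3 = 1178072.9 / 68235 = 17.265... → 17.3.

17.3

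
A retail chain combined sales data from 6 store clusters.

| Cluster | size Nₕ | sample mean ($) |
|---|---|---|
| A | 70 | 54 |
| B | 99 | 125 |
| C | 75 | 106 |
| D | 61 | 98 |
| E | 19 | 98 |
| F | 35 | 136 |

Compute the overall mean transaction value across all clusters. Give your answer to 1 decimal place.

x̄_st = (Σ Nₕx̄ₕ) / (Σ Nₕ) = (70·54 + 99·125 + 75·106 + 61·98 + 19·98 + 35·136) / 359
= 36705 / 359 = 102.242... → 102.2.

102.2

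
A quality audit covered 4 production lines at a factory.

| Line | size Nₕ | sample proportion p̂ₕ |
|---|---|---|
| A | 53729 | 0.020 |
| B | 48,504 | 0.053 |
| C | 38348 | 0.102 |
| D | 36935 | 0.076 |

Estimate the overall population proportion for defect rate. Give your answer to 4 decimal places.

0.0584

N = 53729 + 48504 + 38348 + 36935 = 177516.
Overall proportion = Σ (Nₕ/N)·p̂ₕ.
Σ Nₕp̂ₕ = 1074.58 + 2570.712 + 3911.496 + 2807.06 = 10363.848.
10363.848 / 177516 = 0.058383... → 0.0584.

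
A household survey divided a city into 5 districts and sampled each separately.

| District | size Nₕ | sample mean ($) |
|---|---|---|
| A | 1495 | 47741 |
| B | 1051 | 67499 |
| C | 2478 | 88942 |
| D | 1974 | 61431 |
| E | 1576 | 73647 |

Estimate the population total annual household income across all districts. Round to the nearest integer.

600044986

Estimate total by summing Nₕ·x̄ₕ over strata.
1495·47741 + 1051·67499 + 2478·88942 + 1974·61431 + 1576·73647 = 71372795 + 70941449 + 220398276 + 121264794 + 116067672 = 600044986.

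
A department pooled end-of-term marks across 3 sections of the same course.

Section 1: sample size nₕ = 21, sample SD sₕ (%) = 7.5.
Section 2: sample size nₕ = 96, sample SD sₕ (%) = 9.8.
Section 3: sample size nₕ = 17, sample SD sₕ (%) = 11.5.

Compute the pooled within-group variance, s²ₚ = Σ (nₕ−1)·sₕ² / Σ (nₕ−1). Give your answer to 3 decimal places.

94.388

Degrees of freedom: 20 + 95 + 16 = 131.
Σ(nₕ−1)sₕ² = 20·56.25 + 95·96.04 + 16·132.25 = 12364.8.
s²ₚ = 12364.8 / 131 = 94.38779... → 94.388.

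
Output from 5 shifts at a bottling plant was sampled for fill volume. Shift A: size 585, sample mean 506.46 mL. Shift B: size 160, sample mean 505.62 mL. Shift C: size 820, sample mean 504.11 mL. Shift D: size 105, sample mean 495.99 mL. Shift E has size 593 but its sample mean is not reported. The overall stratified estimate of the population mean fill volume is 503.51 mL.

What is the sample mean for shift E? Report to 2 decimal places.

N = 585 + 160 + 820 + 105 + 593 = 2263.
Overall total = μ·N = 503.51·2263 = 1139443.13.
Subtract the known strata: 585·506.46 + 160·505.62 + 820·504.11 + 105·495.99 = 842627.45.
Remaining total for shift E: 1139443.13 − 842627.45 = 296815.68.
Divide by its size: 296815.68 / 593 = 500.5323... → 500.53.

500.53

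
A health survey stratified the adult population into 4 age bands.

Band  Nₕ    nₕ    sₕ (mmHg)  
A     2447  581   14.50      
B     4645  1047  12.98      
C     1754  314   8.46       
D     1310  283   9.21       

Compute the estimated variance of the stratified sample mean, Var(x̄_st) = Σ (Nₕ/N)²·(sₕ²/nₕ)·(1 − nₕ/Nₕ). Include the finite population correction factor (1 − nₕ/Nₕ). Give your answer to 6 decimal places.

N = 10156; Wₕ = Nₕ/N.
band A: (2447/10156)²·14.50²/581·(1 − 581/2447) = 0.016019911
band B: (4645/10156)²·12.98²/1047·(1 − 1047/4645) = 0.026073792
band C: (1754/10156)²·8.46²/314·(1 − 314/1754) = 0.005581588
band D: (1310/10156)²·9.21²/283·(1 − 283/1310) = 0.003909572
Sum = 0.051584863 → 0.051585.

0.051585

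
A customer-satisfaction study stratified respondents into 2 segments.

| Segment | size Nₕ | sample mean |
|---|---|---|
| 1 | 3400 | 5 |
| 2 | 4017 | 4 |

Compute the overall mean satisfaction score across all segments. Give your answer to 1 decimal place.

x̄_st = (Σ Nₕx̄ₕ) / (Σ Nₕ) = (3400·5 + 4017·4) / 7417
= 33068 / 7417 = 4.458... → 4.5.

4.5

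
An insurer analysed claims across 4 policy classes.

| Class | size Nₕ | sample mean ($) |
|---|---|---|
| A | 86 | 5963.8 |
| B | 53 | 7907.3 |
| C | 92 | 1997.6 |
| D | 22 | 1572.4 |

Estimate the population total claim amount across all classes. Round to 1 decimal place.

1150345.7

A: 86·5963.8 = 512886.8
B: 53·7907.3 = 419086.9
C: 92·1997.6 = 183779.2
D: 22·1572.4 = 34592.8
τ̂ = Σ Nₕx̄ₕ = 1150345.7.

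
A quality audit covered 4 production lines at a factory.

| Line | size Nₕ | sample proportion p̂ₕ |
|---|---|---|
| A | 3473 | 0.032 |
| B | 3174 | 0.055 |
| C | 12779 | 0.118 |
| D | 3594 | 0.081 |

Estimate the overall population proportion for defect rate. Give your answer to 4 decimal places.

N = 3473 + 3174 + 12779 + 3594 = 23020.
Overall proportion = Σ (Nₕ/N)·p̂ₕ.
Σ Nₕp̂ₕ = 111.136 + 174.57 + 1507.922 + 291.114 = 2084.742.
2084.742 / 23020 = 0.090562... → 0.0906.

0.0906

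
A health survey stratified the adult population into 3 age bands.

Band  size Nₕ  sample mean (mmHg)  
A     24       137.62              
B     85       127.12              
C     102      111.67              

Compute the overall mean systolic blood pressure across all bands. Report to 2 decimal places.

N = 24 + 85 + 102 = 211.
Weight each subgroup mean by Nₕ/N and sum.
Σ Nₕx̄ₕ = 24·137.62 + 85·127.12 + 102·111.67 = 3302.88 + 10805.2 + 11390.34 = 25498.42.
Divide by N: 25498.42 / 211 = 120.8456... → 120.85.

120.85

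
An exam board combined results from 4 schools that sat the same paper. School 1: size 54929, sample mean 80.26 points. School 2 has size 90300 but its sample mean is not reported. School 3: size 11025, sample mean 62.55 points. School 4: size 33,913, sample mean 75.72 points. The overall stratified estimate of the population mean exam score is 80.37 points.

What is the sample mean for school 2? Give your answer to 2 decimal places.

84.36

Σ Nₕx̄ₕ = N·μ, so 90300·x̄_2 = 190167·80.37 − (54929·80.26 + 11025·62.55 + 33913·75.72).
= 15283721.79 − 7666107.65 = 7617614.14.
x̄_2 = 7617614.14 / 90300 = 84.3590... → 84.36.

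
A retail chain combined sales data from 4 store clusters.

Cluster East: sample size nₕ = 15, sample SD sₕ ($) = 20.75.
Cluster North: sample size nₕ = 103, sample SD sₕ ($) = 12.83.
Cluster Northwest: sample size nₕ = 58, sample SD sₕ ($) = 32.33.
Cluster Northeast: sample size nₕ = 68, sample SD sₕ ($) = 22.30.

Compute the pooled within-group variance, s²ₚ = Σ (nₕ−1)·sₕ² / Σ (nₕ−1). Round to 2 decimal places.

482.14

Degrees of freedom: 14 + 102 + 57 + 67 = 240.
Σ(nₕ−1)sₕ² = 14·430.5625 + 102·164.6089 + 57·1045.2289 + 67·497.29 = 115714.4601.
s²ₚ = 115714.4601 / 240 = 482.1436... → 482.14.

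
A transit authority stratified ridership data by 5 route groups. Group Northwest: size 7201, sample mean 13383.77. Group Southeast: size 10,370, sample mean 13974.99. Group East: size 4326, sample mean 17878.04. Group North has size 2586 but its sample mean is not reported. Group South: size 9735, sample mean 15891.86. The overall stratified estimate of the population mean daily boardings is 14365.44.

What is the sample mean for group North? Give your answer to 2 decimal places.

7042.46

Σ Nₕx̄ₕ = N·μ, so 2586·x̄_North = 34218·14365.44 − (7201·13383.77 + 10370·13974.99 + 4326·17878.04 + 9735·15891.86).
= 491556625.92 − 473344832.21 = 18211793.71.
x̄_North = 18211793.71 / 2586 = 7042.4570... → 7042.46.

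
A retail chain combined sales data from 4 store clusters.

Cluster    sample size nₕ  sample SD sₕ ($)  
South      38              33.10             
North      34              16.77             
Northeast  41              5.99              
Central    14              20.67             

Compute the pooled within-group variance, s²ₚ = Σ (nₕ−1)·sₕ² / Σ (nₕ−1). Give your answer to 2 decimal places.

461.85

Degrees of freedom: 37 + 33 + 40 + 13 = 123.
Σ(nₕ−1)sₕ² = 37·1095.61 + 33·281.2329 + 40·35.8801 + 13·427.2489 = 56807.6954.
s²ₚ = 56807.6954 / 123 = 461.8512... → 461.85.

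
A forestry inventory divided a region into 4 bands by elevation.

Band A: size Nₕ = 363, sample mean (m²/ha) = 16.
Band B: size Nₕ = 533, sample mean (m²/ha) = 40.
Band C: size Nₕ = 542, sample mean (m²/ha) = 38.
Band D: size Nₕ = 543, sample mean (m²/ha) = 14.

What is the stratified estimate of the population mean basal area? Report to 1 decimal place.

27.9

N = 1981; weights Wₕ = Nₕ/N = (0.1832, 0.2691, 0.2736, 0.2741).
x̄_st = Σ Wₕ·x̄ₕ = 0.1832·16 + 0.2691·40 + 0.2736·38 + 0.2741·14 ≈ 27.928...
→ 27.9.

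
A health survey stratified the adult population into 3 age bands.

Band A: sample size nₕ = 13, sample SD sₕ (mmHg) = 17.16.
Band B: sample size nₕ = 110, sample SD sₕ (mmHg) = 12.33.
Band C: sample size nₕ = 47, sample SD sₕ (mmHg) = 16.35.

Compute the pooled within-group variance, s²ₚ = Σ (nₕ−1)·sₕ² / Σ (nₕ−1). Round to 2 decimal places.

194.02

Degrees of freedom: 12 + 109 + 46 = 167.
Σ(nₕ−1)sₕ² = 12·294.4656 + 109·152.0289 + 46·267.3225 = 32401.5723.
s²ₚ = 32401.5723 / 167 = 194.0214... → 194.02.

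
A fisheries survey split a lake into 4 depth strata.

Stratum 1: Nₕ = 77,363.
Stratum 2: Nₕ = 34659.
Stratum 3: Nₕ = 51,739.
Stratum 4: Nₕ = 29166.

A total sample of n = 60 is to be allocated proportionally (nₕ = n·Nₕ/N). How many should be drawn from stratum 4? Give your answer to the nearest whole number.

9

Share of stratum 4 = 29166/192927 = 0.15118.
Allocate 60 × 0.15118 = 9.071... → 9.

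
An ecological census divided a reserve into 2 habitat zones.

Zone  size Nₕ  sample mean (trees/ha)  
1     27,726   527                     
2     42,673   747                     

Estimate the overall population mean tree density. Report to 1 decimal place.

660.4

N = 27726 + 42673 = 70399.
Weight each subgroup mean by Nₕ/N and sum.
Σ Nₕx̄ₕ = 27726·527 + 42673·747 = 14611602 + 31876731 = 46488333.
Divide by N: 46488333 / 70399 = 660.355... → 660.4.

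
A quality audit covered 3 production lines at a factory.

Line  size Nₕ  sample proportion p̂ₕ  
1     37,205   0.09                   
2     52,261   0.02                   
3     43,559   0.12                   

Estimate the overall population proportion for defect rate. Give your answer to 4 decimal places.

Wₕ = Nₕ/N with N = 133025: 0.2797, 0.3929, 0.3274.
p̂_st = 0.2797·0.09 + 0.3929·0.02 + 0.3274·0.12 ≈ 0.072323... → 0.0723.

0.0723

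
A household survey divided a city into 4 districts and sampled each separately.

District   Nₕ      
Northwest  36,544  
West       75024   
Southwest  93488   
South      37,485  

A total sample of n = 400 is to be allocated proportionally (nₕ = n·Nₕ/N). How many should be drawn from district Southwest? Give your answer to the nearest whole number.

154

Share of district Southwest = 93488/242541 = 0.38545.
Allocate 400 × 0.38545 = 154.181... → 154.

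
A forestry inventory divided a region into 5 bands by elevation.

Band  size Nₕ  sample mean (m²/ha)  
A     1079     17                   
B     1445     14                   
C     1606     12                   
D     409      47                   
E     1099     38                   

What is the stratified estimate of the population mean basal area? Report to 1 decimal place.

x̄_st = (Σ Nₕx̄ₕ) / (Σ Nₕ) = (1079·17 + 1445·14 + 1606·12 + 409·47 + 1099·38) / 5638
= 118830 / 5638 = 21.077... → 21.1.

21.1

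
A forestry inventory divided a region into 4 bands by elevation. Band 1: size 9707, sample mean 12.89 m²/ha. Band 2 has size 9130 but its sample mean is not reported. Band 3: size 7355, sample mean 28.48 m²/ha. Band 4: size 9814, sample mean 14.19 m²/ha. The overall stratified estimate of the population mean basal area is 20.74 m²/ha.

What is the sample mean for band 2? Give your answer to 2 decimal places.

29.89

Σ Nₕx̄ₕ = N·μ, so 9130·x̄_2 = 36006·20.74 − (9707·12.89 + 7355·28.48 + 9814·14.19).
= 746764.44 − 473854.29 = 272910.15.
x̄_2 = 272910.15 / 9130 = 29.8916... → 29.89.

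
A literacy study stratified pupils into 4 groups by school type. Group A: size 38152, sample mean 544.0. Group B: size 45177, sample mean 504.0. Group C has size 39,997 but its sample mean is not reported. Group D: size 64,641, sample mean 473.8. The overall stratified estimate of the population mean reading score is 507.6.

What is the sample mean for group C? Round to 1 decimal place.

Σ Nₕx̄ₕ = N·μ, so 39997·x̄_C = 187967·507.6 − (38152·544.0 + 45177·504.0 + 64641·473.8).
= 95412049.2 − 74150801.8 = 21261247.4.
x̄_C = 21261247.4 / 39997 = 531.571... → 531.6.

531.6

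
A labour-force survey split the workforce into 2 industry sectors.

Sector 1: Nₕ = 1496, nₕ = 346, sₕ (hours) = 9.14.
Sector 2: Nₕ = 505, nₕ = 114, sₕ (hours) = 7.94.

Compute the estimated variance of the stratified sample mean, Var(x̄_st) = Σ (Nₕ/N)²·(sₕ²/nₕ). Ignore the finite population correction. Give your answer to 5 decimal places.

0.17018

N = 2001. Term for each stratum: Wₕ²sₕ²/nₕ.
Var(x̄_st) = 0.13495386 + 0.03522287 = 0.17017673 → 0.17018.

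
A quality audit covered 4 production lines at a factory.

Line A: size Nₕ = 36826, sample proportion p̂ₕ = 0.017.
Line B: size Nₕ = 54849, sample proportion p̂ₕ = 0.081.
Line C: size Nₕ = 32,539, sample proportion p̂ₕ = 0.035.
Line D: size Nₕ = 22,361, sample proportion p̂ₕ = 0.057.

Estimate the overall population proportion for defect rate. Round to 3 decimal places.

Wₕ = Nₕ/N with N = 146575: 0.2512, 0.3742, 0.2220, 0.1526.
p̂_st = 0.2512·0.017 + 0.3742·0.081 + 0.2220·0.035 + 0.1526·0.057 ≈ 0.05105... → 0.051.

0.051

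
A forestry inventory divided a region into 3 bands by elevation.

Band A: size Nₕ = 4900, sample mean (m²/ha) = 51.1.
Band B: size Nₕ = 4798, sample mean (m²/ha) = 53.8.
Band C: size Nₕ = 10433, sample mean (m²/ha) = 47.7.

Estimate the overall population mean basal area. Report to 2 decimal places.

N = 4900 + 4798 + 10433 = 20131.
The stratified mean weights each stratum mean by its population share Nₕ/N.
Σ Nₕx̄ₕ = 4900·51.1 + 4798·53.8 + 10433·47.7 = 250390 + 258132.4 + 497654.1 = 1006176.5.
Divide by N: 1006176.5 / 20131 = 49.9814... → 49.98.

49.98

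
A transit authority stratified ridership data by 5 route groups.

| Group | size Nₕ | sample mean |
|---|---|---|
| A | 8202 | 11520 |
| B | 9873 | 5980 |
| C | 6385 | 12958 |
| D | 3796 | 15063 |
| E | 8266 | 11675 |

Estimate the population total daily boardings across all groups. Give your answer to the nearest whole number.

A: 8202·11520 = 94487040
B: 9873·5980 = 59040540
C: 6385·12958 = 82736830
D: 3796·15063 = 57179148
E: 8266·11675 = 96505550
τ̂ = Σ Nₕx̄ₕ = 389949108.

389949108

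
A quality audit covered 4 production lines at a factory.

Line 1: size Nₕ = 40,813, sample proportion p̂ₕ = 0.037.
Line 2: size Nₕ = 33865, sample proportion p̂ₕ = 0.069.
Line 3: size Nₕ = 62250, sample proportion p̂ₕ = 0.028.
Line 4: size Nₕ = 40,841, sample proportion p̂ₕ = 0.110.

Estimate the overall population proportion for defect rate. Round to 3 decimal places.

Wₕ = Nₕ/N with N = 177769: 0.2296, 0.1905, 0.3502, 0.2297.
p̂_st = 0.2296·0.037 + 0.1905·0.069 + 0.3502·0.028 + 0.2297·0.110 ≈ 0.05672... → 0.057.

0.057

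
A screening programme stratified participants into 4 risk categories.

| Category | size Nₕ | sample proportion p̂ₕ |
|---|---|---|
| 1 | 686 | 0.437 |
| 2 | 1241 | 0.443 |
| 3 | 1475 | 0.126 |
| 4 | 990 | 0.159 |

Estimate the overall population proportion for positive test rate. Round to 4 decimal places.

Wₕ = Nₕ/N with N = 4392: 0.1562, 0.2826, 0.3358, 0.2254.
p̂_st = 0.1562·0.437 + 0.2826·0.443 + 0.3358·0.126 + 0.2254·0.159 ≈ 0.271586... → 0.2716.

0.2716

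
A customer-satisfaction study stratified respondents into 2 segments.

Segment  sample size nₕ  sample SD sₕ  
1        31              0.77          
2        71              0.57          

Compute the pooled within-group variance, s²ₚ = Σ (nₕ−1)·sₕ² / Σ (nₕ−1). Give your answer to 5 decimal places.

0.40530

1: (31−1)·0.77² = 30·0.5929 = 17.787
2: (71−1)·0.57² = 70·0.3249 = 22.743
Numerator = 40.53; denominator = Σ(nₕ−1) = 100.
s²ₚ = 40.53/100 = 0.4053 → 0.40530.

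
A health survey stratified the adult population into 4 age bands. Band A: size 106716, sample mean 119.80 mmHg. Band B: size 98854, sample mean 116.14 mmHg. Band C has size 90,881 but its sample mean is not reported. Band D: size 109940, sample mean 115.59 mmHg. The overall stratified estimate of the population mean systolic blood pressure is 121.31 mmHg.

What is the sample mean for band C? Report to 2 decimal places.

135.63

N = 106716 + 98854 + 90881 + 109940 = 406391.
Overall total = μ·N = 121.31·406391 = 49299292.21.
Subtract the known strata: 106716·119.80 + 98854·116.14 + 109940·115.59 = 36973444.96.
Remaining total for band C: 49299292.21 − 36973444.96 = 12325847.25.
Divide by its size: 12325847.25 / 90881 = 135.6262... → 135.63.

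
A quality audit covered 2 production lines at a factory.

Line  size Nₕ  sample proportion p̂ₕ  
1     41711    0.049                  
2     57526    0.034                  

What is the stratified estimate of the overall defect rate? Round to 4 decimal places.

Wₕ = Nₕ/N with N = 99237: 0.4203, 0.5797.
p̂_st = 0.4203·0.049 + 0.5797·0.034 ≈ 0.040305... → 0.0403.

0.0403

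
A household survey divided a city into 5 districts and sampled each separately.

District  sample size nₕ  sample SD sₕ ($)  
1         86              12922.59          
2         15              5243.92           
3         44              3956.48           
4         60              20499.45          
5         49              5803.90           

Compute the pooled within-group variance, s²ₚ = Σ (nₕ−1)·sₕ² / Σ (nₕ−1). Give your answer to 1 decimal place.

167320632.1

Degrees of freedom: 85 + 14 + 43 + 59 + 48 = 249.
Σ(nₕ−1)sₕ² = 85·166993332.3081 + 14·27498696.9664 + 43·15653733.9904 + 59·420227450.3025 + 48·33685255.21 = 41662837383.2328.
s²ₚ = 41662837383.2328 / 249 = 167320632.061... → 167320632.1.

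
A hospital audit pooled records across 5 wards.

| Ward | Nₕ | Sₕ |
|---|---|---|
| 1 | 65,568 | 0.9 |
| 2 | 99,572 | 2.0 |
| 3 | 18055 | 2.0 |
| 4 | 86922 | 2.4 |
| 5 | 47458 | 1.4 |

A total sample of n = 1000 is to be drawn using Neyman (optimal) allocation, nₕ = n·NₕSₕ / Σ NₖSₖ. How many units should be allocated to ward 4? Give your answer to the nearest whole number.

366

Σ NₕSₕ = 65568·0.9 + 99572·2.0 + 18055·2.0 + 86922·2.4 + 47458·1.4 = 569319.2.
Share for 4: 208612.8/569319.2 = 0.36643.
n_4 = 1000 × 0.36643 = 366.425... → 366.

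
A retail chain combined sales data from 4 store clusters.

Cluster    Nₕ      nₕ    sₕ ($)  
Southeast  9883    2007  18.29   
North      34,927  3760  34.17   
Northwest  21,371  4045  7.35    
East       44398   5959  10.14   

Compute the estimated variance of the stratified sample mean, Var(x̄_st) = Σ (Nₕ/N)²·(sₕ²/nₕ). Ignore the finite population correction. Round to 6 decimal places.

0.035592

N = 110579. Term for each stratum: Wₕ²sₕ²/nₕ.
Var(x̄_st) = 0.001331412 + 0.030979854 + 0.000498839 + 0.002781532 = 0.035591636 → 0.035592.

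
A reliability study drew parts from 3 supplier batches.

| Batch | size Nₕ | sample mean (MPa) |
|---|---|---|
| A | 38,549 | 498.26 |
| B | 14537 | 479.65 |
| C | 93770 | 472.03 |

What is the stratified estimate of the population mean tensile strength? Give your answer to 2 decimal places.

N = 146856; weights Wₕ = Nₕ/N = (0.2625, 0.0990, 0.6385).
x̄_st = Σ Wₕ·x̄ₕ = 0.2625·498.26 + 0.0990·479.65 + 0.6385·472.03 ≈ 479.6695...
→ 479.67.

479.67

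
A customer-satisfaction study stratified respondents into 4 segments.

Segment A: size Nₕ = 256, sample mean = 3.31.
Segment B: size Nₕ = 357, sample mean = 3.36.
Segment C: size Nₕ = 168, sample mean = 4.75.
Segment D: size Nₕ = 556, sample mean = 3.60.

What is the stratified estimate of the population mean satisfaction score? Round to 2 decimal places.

N = 1337; weights Wₕ = Nₕ/N = (0.1915, 0.2670, 0.1257, 0.4159).
x̄_st = Σ Wₕ·x̄ₕ = 0.1915·3.31 + 0.2670·3.36 + 0.1257·4.75 + 0.4159·3.60 ≈ 3.6249...
→ 3.62.

3.62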